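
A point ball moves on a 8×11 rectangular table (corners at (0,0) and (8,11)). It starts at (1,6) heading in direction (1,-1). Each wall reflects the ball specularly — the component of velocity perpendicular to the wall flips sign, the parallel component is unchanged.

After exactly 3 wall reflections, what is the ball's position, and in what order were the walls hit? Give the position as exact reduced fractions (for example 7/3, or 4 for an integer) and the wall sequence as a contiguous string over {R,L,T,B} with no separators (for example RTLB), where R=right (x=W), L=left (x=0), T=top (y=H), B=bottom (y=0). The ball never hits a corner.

Final position: (0,9)
Wall sequence: BRL

1. t=6 → B at (7,0); v=(1,1)
2. t=1 → R at (8,1); v=(-1,1)
3. t=8 → L at (0,9); v=(1,1)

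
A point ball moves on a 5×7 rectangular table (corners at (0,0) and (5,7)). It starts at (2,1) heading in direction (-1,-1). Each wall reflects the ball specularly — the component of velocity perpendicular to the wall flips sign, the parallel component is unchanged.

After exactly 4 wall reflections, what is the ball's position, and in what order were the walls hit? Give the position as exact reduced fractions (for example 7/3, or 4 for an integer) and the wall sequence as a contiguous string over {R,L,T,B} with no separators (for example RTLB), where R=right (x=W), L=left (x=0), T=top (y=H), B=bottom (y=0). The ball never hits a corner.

1. t=1 → B at (1,0); v=(-1,1)
2. t=1 → L at (0,1); v=(1,1)
3. t=5 → R at (5,6); v=(-1,1)
4. t=1 → T at (4,7); v=(-1,-1)

Final position: (4,7)
Wall sequence: BLRT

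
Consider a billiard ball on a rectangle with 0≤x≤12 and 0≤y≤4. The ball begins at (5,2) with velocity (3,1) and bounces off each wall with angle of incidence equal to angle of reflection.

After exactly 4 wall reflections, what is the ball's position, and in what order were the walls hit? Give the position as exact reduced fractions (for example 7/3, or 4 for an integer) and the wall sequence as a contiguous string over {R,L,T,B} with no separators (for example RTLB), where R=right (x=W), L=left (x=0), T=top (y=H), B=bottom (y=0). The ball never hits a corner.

Final position: (0,1/3)
Wall sequence: TRBL

1. t=2 → T at (11,4); v=(3,-1)
2. t=1/3 → R at (12,11/3); v=(-3,-1)
3. t=11/3 → B at (1,0); v=(-3,1)
4. t=1/3 → L at (0,1/3); v=(3,1)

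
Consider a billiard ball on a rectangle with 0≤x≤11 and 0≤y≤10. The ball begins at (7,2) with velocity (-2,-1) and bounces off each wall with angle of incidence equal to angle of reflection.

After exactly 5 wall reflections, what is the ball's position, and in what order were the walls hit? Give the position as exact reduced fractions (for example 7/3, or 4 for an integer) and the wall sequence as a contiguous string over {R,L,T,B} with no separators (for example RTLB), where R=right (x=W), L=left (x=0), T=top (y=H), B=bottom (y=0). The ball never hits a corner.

Final position: (0,15/2)
Wall sequence: BLRTL

1. t=2 → B at (3,0); v=(-2,1)
2. t=3/2 → L at (0,3/2); v=(2,1)
3. t=11/2 → R at (11,7); v=(-2,1)
4. t=3 → T at (5,10); v=(-2,-1)
5. t=5/2 → L at (0,15/2); v=(2,-1)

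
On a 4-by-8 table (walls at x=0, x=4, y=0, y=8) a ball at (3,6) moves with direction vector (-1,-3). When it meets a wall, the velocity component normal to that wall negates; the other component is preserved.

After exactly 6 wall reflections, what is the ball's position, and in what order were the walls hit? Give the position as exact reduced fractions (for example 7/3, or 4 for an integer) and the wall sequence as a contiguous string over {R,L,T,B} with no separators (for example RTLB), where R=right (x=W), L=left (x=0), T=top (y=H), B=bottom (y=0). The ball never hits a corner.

1. t=2 → B at (1,0); v=(-1,3)
2. t=1 → L at (0,3); v=(1,3)
3. t=5/3 → T at (5/3,8); v=(1,-3)
4. t=7/3 → R at (4,1); v=(-1,-3)
5. t=1/3 → B at (11/3,0); v=(-1,3)
6. t=8/3 → T at (1,8); v=(-1,-3)

Final position: (1,8)
Wall sequence: BLTRBT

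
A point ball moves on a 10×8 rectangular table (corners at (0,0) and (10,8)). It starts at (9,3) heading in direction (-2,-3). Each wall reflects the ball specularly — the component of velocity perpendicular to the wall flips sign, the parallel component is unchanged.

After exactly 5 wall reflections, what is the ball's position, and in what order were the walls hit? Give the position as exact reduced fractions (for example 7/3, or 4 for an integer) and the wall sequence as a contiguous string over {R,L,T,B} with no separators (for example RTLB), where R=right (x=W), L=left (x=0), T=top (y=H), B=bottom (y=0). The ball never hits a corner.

Final position: (9,8)
Wall sequence: BTLBT

1. t=1 → B at (7,0); v=(-2,3)
2. t=8/3 → T at (5/3,8); v=(-2,-3)
3. t=5/6 → L at (0,11/2); v=(2,-3)
4. t=11/6 → B at (11/3,0); v=(2,3)
5. t=8/3 → T at (9,8); v=(2,-3)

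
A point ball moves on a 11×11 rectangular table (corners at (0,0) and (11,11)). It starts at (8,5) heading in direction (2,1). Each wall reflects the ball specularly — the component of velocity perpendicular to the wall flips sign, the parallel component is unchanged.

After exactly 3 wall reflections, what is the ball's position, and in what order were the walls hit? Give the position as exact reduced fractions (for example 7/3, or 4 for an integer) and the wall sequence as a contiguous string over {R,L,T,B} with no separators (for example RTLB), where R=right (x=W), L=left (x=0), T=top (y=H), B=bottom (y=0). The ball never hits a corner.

Final position: (0,10)
Wall sequence: RTL

1. t=3/2 → R at (11,13/2); v=(-2,1)
2. t=9/2 → T at (2,11); v=(-2,-1)
3. t=1 → L at (0,10); v=(2,-1)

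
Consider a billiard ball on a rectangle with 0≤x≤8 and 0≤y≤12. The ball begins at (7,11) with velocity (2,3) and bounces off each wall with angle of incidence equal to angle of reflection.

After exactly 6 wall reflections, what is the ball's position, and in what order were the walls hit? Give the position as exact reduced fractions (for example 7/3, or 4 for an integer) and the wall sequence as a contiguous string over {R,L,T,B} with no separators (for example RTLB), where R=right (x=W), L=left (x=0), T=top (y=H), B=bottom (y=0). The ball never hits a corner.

1. t=1/3 → T at (23/3,12); v=(2,-3)
2. t=1/6 → R at (8,23/2); v=(-2,-3)
3. t=23/6 → B at (1/3,0); v=(-2,3)
4. t=1/6 → L at (0,1/2); v=(2,3)
5. t=23/6 → T at (23/3,12); v=(2,-3)
6. t=1/6 → R at (8,23/2); v=(-2,-3)

Final position: (8,23/2)
Wall sequence: TRBLTR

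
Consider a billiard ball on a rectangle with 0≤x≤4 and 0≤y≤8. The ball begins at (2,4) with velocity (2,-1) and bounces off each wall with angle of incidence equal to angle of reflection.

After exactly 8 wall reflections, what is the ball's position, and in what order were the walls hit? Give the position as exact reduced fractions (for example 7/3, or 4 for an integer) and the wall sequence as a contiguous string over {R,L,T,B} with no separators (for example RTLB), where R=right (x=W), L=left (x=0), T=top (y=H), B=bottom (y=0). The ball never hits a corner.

1. t=1 → R at (4,3); v=(-2,-1)
2. t=2 → L at (0,1); v=(2,-1)
3. t=1 → B at (2,0); v=(2,1)
4. t=1 → R at (4,1); v=(-2,1)
5. t=2 → L at (0,3); v=(2,1)
6. t=2 → R at (4,5); v=(-2,1)
7. t=2 → L at (0,7); v=(2,1)
8. t=1 → T at (2,8); v=(2,-1)

Final position: (2,8)
Wall sequence: RLBRLRLT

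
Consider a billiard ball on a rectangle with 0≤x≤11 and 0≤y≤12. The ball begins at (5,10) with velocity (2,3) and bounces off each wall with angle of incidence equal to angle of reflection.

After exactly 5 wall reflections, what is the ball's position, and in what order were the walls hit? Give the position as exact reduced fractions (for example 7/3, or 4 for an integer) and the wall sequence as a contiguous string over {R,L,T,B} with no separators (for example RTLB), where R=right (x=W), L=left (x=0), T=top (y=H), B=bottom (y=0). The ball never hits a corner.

Final position: (1/3,12)
Wall sequence: TRBLT

1. t=2/3 → T at (19/3,12); v=(2,-3)
2. t=7/3 → R at (11,5); v=(-2,-3)
3. t=5/3 → B at (23/3,0); v=(-2,3)
4. t=23/6 → L at (0,23/2); v=(2,3)
5. t=1/6 → T at (1/3,12); v=(2,-3)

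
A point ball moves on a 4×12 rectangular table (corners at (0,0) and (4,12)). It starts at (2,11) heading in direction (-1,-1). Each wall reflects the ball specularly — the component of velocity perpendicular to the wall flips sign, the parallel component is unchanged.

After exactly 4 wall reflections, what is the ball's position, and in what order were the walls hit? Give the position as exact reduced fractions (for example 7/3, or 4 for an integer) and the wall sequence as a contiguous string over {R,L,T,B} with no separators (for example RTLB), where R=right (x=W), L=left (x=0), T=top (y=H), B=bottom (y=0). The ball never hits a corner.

Final position: (1,0)
Wall sequence: LRLB

1. t=2 → L at (0,9); v=(1,-1)
2. t=4 → R at (4,5); v=(-1,-1)
3. t=4 → L at (0,1); v=(1,-1)
4. t=1 → B at (1,0); v=(1,1)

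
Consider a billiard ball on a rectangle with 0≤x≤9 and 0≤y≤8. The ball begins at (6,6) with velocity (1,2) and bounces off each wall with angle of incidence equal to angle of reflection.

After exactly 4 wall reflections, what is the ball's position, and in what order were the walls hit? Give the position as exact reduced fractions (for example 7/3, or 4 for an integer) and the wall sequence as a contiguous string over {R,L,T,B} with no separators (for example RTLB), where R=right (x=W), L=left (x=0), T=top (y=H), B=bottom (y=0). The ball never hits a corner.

Final position: (3,8)
Wall sequence: TRBT

1. t=1 → T at (7,8); v=(1,-2)
2. t=2 → R at (9,4); v=(-1,-2)
3. t=2 → B at (7,0); v=(-1,2)
4. t=4 → T at (3,8); v=(-1,-2)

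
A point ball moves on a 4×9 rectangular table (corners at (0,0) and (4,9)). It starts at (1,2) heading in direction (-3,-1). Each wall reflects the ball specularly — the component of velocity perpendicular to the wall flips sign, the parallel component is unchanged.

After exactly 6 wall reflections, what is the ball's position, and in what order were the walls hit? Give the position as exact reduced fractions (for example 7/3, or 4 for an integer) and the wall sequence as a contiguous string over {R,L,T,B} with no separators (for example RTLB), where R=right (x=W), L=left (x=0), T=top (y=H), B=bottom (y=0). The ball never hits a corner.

1. t=1/3 → L at (0,5/3); v=(3,-1)
2. t=4/3 → R at (4,1/3); v=(-3,-1)
3. t=1/3 → B at (3,0); v=(-3,1)
4. t=1 → L at (0,1); v=(3,1)
5. t=4/3 → R at (4,7/3); v=(-3,1)
6. t=4/3 → L at (0,11/3); v=(3,1)

Final position: (0,11/3)
Wall sequence: LRBLRL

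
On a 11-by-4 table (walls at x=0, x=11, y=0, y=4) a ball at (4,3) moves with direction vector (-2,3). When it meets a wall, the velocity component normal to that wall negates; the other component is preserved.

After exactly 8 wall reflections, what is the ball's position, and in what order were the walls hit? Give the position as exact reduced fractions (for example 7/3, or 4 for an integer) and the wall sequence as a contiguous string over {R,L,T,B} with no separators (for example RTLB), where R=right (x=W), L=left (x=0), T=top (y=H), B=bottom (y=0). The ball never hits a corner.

1. t=1/3 → T at (10/3,4); v=(-2,-3)
2. t=4/3 → B at (2/3,0); v=(-2,3)
3. t=1/3 → L at (0,1); v=(2,3)
4. t=1 → T at (2,4); v=(2,-3)
5. t=4/3 → B at (14/3,0); v=(2,3)
6. t=4/3 → T at (22/3,4); v=(2,-3)
7. t=4/3 → B at (10,0); v=(2,3)
8. t=1/2 → R at (11,3/2); v=(-2,3)

Final position: (11,3/2)
Wall sequence: TBLTBTBR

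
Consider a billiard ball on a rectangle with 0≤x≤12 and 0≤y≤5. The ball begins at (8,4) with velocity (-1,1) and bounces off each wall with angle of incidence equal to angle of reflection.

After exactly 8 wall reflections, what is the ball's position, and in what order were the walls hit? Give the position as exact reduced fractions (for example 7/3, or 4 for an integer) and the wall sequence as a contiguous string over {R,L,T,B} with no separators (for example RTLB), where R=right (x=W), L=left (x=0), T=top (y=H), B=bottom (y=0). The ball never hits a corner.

Final position: (6,0)
Wall sequence: TBLTBRTB

1. t=1 → T at (7,5); v=(-1,-1)
2. t=5 → B at (2,0); v=(-1,1)
3. t=2 → L at (0,2); v=(1,1)
4. t=3 → T at (3,5); v=(1,-1)
5. t=5 → B at (8,0); v=(1,1)
6. t=4 → R at (12,4); v=(-1,1)
7. t=1 → T at (11,5); v=(-1,-1)
8. t=5 → B at (6,0); v=(-1,1)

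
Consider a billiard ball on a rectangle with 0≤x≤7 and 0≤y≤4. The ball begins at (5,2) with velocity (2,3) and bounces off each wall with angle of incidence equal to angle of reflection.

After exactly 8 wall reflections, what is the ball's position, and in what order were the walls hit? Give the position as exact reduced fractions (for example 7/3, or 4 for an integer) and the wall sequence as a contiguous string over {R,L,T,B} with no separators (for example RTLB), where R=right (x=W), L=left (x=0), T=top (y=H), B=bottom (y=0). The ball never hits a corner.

Final position: (17/3,0)
Wall sequence: TRBTLBTB

1. t=2/3 → T at (19/3,4); v=(2,-3)
2. t=1/3 → R at (7,3); v=(-2,-3)
3. t=1 → B at (5,0); v=(-2,3)
4. t=4/3 → T at (7/3,4); v=(-2,-3)
5. t=7/6 → L at (0,1/2); v=(2,-3)
6. t=1/6 → B at (1/3,0); v=(2,3)
7. t=4/3 → T at (3,4); v=(2,-3)
8. t=4/3 → B at (17/3,0); v=(2,3)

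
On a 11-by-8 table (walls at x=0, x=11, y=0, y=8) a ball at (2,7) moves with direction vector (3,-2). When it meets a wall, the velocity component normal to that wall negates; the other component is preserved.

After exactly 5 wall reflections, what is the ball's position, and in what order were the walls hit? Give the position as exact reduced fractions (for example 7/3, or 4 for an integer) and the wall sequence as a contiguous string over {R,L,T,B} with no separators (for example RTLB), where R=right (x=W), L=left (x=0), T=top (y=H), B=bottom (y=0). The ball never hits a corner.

Final position: (11,7/3)
Wall sequence: RBLTR

1. t=3 → R at (11,1); v=(-3,-2)
2. t=1/2 → B at (19/2,0); v=(-3,2)
3. t=19/6 → L at (0,19/3); v=(3,2)
4. t=5/6 → T at (5/2,8); v=(3,-2)
5. t=17/6 → R at (11,7/3); v=(-3,-2)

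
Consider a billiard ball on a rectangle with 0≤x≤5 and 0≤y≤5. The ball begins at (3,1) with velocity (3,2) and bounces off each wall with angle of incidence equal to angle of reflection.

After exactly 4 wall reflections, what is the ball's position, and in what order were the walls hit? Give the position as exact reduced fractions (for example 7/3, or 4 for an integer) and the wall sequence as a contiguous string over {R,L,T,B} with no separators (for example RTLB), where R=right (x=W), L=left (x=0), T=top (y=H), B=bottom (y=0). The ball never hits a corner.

Final position: (5,1)
Wall sequence: RTLR

1. t=2/3 → R at (5,7/3); v=(-3,2)
2. t=4/3 → T at (1,5); v=(-3,-2)
3. t=1/3 → L at (0,13/3); v=(3,-2)
4. t=5/3 → R at (5,1); v=(-3,-2)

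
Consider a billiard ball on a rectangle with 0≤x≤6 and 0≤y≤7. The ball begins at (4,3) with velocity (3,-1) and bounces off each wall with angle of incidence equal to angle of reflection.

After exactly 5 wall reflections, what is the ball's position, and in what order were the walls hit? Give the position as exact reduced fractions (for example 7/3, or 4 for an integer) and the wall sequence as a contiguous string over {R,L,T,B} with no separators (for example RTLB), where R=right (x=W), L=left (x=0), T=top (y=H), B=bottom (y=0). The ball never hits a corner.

Final position: (0,11/3)
Wall sequence: RLBRL

1. t=2/3 → R at (6,7/3); v=(-3,-1)
2. t=2 → L at (0,1/3); v=(3,-1)
3. t=1/3 → B at (1,0); v=(3,1)
4. t=5/3 → R at (6,5/3); v=(-3,1)
5. t=2 → L at (0,11/3); v=(3,1)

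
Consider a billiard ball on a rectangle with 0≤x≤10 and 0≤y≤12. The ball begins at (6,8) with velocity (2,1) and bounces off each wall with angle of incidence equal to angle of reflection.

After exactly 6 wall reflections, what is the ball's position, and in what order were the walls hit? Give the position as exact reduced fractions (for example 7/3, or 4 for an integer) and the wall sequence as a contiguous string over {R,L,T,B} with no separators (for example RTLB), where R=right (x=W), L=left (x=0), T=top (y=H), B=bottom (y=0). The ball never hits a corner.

Final position: (0,1)
Wall sequence: RTLRBL

1. t=2 → R at (10,10); v=(-2,1)
2. t=2 → T at (6,12); v=(-2,-1)
3. t=3 → L at (0,9); v=(2,-1)
4. t=5 → R at (10,4); v=(-2,-1)
5. t=4 → B at (2,0); v=(-2,1)
6. t=1 → L at (0,1); v=(2,1)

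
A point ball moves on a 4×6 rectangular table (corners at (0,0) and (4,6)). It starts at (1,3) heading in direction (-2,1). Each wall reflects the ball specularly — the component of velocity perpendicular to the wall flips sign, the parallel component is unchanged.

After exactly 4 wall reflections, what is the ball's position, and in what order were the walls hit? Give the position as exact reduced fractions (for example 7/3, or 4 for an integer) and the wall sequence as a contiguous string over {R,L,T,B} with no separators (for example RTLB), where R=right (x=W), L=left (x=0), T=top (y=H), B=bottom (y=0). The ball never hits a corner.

1. t=1/2 → L at (0,7/2); v=(2,1)
2. t=2 → R at (4,11/2); v=(-2,1)
3. t=1/2 → T at (3,6); v=(-2,-1)
4. t=3/2 → L at (0,9/2); v=(2,-1)

Final position: (0,9/2)
Wall sequence: LRTL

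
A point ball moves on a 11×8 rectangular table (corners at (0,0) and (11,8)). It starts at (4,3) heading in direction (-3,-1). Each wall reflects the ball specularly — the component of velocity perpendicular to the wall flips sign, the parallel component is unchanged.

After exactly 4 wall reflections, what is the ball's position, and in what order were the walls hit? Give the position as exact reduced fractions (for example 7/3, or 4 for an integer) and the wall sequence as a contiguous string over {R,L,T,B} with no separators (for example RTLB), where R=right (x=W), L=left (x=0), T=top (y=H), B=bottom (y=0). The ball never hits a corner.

1. t=4/3 → L at (0,5/3); v=(3,-1)
2. t=5/3 → B at (5,0); v=(3,1)
3. t=2 → R at (11,2); v=(-3,1)
4. t=11/3 → L at (0,17/3); v=(3,1)

Final position: (0,17/3)
Wall sequence: LBRL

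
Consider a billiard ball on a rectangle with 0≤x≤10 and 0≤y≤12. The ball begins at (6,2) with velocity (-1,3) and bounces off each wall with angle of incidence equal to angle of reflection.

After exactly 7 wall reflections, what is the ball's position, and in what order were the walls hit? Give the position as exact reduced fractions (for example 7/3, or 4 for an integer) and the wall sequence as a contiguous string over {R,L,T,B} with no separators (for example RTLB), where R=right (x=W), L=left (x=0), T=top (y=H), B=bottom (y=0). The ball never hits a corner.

Final position: (20/3,12)
Wall sequence: TLBTBRT

1. t=10/3 → T at (8/3,12); v=(-1,-3)
2. t=8/3 → L at (0,4); v=(1,-3)
3. t=4/3 → B at (4/3,0); v=(1,3)
4. t=4 → T at (16/3,12); v=(1,-3)
5. t=4 → B at (28/3,0); v=(1,3)
6. t=2/3 → R at (10,2); v=(-1,3)
7. t=10/3 → T at (20/3,12); v=(-1,-3)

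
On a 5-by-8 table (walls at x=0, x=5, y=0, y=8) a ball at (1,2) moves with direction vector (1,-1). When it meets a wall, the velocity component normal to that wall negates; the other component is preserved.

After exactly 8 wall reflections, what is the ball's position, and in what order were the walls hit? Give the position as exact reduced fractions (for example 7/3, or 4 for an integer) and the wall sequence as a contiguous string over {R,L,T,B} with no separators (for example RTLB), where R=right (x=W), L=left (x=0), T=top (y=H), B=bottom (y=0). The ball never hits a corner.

Final position: (5,6)
Wall sequence: BRLTRBLR

1. t=2 → B at (3,0); v=(1,1)
2. t=2 → R at (5,2); v=(-1,1)
3. t=5 → L at (0,7); v=(1,1)
4. t=1 → T at (1,8); v=(1,-1)
5. t=4 → R at (5,4); v=(-1,-1)
6. t=4 → B at (1,0); v=(-1,1)
7. t=1 → L at (0,1); v=(1,1)
8. t=5 → R at (5,6); v=(-1,1)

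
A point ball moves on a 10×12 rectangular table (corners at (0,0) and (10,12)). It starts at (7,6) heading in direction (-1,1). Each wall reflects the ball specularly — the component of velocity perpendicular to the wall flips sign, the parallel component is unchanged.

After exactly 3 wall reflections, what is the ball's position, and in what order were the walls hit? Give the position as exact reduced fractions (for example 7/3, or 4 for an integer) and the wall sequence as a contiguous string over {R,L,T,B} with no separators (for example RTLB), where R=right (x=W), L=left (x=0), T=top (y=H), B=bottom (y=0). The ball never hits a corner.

Final position: (10,1)
Wall sequence: TLR

1. t=6 → T at (1,12); v=(-1,-1)
2. t=1 → L at (0,11); v=(1,-1)
3. t=10 → R at (10,1); v=(-1,-1)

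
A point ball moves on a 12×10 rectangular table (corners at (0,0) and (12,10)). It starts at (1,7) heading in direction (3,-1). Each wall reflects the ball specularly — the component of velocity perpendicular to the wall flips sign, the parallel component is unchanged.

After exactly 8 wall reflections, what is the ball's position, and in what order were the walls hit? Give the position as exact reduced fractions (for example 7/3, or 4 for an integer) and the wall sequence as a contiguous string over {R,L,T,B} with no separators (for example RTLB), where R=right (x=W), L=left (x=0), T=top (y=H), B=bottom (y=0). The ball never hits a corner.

Final position: (0,10/3)
Wall sequence: RBLRLTRL

1. t=11/3 → R at (12,10/3); v=(-3,-1)
2. t=10/3 → B at (2,0); v=(-3,1)
3. t=2/3 → L at (0,2/3); v=(3,1)
4. t=4 → R at (12,14/3); v=(-3,1)
5. t=4 → L at (0,26/3); v=(3,1)
6. t=4/3 → T at (4,10); v=(3,-1)
7. t=8/3 → R at (12,22/3); v=(-3,-1)
8. t=4 → L at (0,10/3); v=(3,-1)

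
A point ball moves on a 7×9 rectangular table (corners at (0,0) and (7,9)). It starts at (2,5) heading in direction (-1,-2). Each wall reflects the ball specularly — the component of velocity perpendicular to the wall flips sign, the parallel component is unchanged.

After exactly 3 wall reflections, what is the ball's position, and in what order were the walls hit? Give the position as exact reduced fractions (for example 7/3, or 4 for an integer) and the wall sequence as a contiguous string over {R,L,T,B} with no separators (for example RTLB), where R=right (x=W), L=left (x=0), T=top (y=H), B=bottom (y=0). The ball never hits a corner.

Final position: (5,9)
Wall sequence: LBT

1. t=2 → L at (0,1); v=(1,-2)
2. t=1/2 → B at (1/2,0); v=(1,2)
3. t=9/2 → T at (5,9); v=(1,-2)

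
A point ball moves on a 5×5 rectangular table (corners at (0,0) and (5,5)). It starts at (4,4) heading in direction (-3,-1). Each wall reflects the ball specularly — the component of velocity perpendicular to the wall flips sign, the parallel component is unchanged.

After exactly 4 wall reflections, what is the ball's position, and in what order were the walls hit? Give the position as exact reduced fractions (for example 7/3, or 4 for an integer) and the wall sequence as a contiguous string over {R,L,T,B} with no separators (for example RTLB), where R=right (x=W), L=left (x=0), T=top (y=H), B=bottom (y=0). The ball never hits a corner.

1. t=4/3 → L at (0,8/3); v=(3,-1)
2. t=5/3 → R at (5,1); v=(-3,-1)
3. t=1 → B at (2,0); v=(-3,1)
4. t=2/3 → L at (0,2/3); v=(3,1)

Final position: (0,2/3)
Wall sequence: LRBL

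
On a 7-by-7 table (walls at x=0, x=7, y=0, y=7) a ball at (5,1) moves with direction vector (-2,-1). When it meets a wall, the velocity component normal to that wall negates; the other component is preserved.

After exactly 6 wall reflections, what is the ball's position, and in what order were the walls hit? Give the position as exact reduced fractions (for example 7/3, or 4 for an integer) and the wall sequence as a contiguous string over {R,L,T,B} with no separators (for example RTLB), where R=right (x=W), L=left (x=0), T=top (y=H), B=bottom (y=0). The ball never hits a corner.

1. t=1 → B at (3,0); v=(-2,1)
2. t=3/2 → L at (0,3/2); v=(2,1)
3. t=7/2 → R at (7,5); v=(-2,1)
4. t=2 → T at (3,7); v=(-2,-1)
5. t=3/2 → L at (0,11/2); v=(2,-1)
6. t=7/2 → R at (7,2); v=(-2,-1)

Final position: (7,2)
Wall sequence: BLRTLR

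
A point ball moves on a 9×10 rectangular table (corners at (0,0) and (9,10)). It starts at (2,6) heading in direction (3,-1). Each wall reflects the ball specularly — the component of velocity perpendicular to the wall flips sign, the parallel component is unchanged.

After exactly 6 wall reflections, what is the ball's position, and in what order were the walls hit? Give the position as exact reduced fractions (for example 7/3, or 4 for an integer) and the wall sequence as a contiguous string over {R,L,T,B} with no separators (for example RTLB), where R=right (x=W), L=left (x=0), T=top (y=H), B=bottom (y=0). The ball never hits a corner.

Final position: (9,25/3)
Wall sequence: RLBRLR

1. t=7/3 → R at (9,11/3); v=(-3,-1)
2. t=3 → L at (0,2/3); v=(3,-1)
3. t=2/3 → B at (2,0); v=(3,1)
4. t=7/3 → R at (9,7/3); v=(-3,1)
5. t=3 → L at (0,16/3); v=(3,1)
6. t=3 → R at (9,25/3); v=(-3,1)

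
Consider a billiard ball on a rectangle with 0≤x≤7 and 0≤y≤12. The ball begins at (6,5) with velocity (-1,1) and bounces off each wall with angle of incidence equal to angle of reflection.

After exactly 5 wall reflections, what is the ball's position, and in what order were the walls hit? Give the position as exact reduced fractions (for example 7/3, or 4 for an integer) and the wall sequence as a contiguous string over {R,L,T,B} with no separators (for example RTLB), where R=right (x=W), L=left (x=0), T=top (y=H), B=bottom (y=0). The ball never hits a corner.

1. t=6 → L at (0,11); v=(1,1)
2. t=1 → T at (1,12); v=(1,-1)
3. t=6 → R at (7,6); v=(-1,-1)
4. t=6 → B at (1,0); v=(-1,1)
5. t=1 → L at (0,1); v=(1,1)

Final position: (0,1)
Wall sequence: LTRBL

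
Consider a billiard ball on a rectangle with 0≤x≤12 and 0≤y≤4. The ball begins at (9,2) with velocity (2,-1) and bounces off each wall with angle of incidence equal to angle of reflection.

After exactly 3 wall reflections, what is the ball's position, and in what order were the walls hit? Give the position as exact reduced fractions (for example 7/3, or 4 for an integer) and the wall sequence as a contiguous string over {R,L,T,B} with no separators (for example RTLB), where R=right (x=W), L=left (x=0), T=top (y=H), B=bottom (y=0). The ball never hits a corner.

Final position: (3,4)
Wall sequence: RBT

1. t=3/2 → R at (12,1/2); v=(-2,-1)
2. t=1/2 → B at (11,0); v=(-2,1)
3. t=4 → T at (3,4); v=(-2,-1)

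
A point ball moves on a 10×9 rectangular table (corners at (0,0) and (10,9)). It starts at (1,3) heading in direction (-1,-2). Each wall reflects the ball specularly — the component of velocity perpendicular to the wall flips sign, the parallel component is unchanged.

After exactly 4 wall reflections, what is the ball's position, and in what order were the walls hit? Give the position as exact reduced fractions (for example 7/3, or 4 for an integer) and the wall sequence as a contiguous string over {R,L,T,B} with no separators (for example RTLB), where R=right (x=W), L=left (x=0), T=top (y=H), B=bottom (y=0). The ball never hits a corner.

1. t=1 → L at (0,1); v=(1,-2)
2. t=1/2 → B at (1/2,0); v=(1,2)
3. t=9/2 → T at (5,9); v=(1,-2)
4. t=9/2 → B at (19/2,0); v=(1,2)

Final position: (19/2,0)
Wall sequence: LBTB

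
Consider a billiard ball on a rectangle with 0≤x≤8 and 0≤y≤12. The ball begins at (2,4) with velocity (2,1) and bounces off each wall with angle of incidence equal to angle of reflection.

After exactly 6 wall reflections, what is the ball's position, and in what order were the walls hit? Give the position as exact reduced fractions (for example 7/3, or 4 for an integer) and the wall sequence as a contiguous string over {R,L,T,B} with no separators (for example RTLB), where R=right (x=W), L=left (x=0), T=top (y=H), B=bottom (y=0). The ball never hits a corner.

Final position: (8,1)
Wall sequence: RLTRLR

1. t=3 → R at (8,7); v=(-2,1)
2. t=4 → L at (0,11); v=(2,1)
3. t=1 → T at (2,12); v=(2,-1)
4. t=3 → R at (8,9); v=(-2,-1)
5. t=4 → L at (0,5); v=(2,-1)
6. t=4 → R at (8,1); v=(-2,-1)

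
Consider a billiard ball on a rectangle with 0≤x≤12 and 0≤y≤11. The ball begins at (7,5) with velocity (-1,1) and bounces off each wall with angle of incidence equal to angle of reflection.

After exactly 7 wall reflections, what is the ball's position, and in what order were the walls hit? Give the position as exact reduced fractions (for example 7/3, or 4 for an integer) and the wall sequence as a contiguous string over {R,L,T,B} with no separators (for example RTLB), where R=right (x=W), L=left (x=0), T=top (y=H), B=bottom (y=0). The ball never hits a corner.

1. t=6 → T at (1,11); v=(-1,-1)
2. t=1 → L at (0,10); v=(1,-1)
3. t=10 → B at (10,0); v=(1,1)
4. t=2 → R at (12,2); v=(-1,1)
5. t=9 → T at (3,11); v=(-1,-1)
6. t=3 → L at (0,8); v=(1,-1)
7. t=8 → B at (8,0); v=(1,1)

Final position: (8,0)
Wall sequence: TLBRTLB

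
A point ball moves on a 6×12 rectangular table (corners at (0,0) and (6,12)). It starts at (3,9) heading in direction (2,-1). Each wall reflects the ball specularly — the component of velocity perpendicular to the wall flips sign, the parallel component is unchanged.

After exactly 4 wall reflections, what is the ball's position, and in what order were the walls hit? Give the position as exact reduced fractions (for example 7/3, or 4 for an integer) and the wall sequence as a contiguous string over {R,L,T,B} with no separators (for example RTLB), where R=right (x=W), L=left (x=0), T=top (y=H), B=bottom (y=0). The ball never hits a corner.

1. t=3/2 → R at (6,15/2); v=(-2,-1)
2. t=3 → L at (0,9/2); v=(2,-1)
3. t=3 → R at (6,3/2); v=(-2,-1)
4. t=3/2 → B at (3,0); v=(-2,1)

Final position: (3,0)
Wall sequence: RLRB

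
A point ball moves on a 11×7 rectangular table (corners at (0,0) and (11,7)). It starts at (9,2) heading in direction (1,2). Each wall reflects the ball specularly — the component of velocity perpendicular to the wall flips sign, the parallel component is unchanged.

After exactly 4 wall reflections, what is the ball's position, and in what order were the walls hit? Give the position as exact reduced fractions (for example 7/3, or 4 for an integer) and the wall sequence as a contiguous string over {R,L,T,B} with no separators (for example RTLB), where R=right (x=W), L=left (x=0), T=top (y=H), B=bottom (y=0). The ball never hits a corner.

Final position: (7/2,7)
Wall sequence: RTBT

1. t=2 → R at (11,6); v=(-1,2)
2. t=1/2 → T at (21/2,7); v=(-1,-2)
3. t=7/2 → B at (7,0); v=(-1,2)
4. t=7/2 → T at (7/2,7); v=(-1,-2)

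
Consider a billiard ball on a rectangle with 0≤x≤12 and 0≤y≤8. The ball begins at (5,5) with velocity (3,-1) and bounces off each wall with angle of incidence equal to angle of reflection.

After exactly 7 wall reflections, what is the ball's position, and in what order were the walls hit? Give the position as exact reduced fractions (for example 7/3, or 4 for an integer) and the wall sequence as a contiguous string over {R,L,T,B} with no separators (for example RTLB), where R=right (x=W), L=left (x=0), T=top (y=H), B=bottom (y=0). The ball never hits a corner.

1. t=7/3 → R at (12,8/3); v=(-3,-1)
2. t=8/3 → B at (4,0); v=(-3,1)
3. t=4/3 → L at (0,4/3); v=(3,1)
4. t=4 → R at (12,16/3); v=(-3,1)
5. t=8/3 → T at (4,8); v=(-3,-1)
6. t=4/3 → L at (0,20/3); v=(3,-1)
7. t=4 → R at (12,8/3); v=(-3,-1)

Final position: (12,8/3)
Wall sequence: RBLRTLR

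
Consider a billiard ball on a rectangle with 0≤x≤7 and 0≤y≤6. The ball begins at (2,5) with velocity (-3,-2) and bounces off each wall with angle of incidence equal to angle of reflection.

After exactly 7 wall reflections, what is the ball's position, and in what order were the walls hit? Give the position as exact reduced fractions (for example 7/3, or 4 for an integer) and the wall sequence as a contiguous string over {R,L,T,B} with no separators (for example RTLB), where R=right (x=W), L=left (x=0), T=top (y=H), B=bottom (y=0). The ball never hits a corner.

Final position: (9/2,0)
Wall sequence: LBRLTRB

1. t=2/3 → L at (0,11/3); v=(3,-2)
2. t=11/6 → B at (11/2,0); v=(3,2)
3. t=1/2 → R at (7,1); v=(-3,2)
4. t=7/3 → L at (0,17/3); v=(3,2)
5. t=1/6 → T at (1/2,6); v=(3,-2)
6. t=13/6 → R at (7,5/3); v=(-3,-2)
7. t=5/6 → B at (9/2,0); v=(-3,2)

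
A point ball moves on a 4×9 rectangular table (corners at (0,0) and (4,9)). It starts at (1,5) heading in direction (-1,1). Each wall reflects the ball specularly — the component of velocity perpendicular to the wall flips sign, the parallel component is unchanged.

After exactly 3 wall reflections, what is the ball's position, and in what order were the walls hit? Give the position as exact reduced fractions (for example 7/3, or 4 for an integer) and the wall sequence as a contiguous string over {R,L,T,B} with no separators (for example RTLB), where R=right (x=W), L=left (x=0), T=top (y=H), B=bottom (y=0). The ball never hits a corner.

1. t=1 → L at (0,6); v=(1,1)
2. t=3 → T at (3,9); v=(1,-1)
3. t=1 → R at (4,8); v=(-1,-1)

Final position: (4,8)
Wall sequence: LTR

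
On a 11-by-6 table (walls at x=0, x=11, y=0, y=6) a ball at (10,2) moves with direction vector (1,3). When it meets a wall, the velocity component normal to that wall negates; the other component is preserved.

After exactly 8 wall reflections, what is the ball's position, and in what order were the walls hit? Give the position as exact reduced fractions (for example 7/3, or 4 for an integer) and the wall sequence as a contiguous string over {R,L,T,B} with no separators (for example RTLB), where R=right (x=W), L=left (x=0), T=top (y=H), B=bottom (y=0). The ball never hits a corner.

Final position: (0,2)
Wall sequence: RTBTBTBL

1. t=1 → R at (11,5); v=(-1,3)
2. t=1/3 → T at (32/3,6); v=(-1,-3)
3. t=2 → B at (26/3,0); v=(-1,3)
4. t=2 → T at (20/3,6); v=(-1,-3)
5. t=2 → B at (14/3,0); v=(-1,3)
6. t=2 → T at (8/3,6); v=(-1,-3)
7. t=2 → B at (2/3,0); v=(-1,3)
8. t=2/3 → L at (0,2); v=(1,3)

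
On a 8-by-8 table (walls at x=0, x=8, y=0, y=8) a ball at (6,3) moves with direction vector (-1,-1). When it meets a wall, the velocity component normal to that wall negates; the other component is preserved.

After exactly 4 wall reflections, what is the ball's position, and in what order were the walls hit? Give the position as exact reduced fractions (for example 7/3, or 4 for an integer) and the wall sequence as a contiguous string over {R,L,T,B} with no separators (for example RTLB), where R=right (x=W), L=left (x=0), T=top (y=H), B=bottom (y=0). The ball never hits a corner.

1. t=3 → B at (3,0); v=(-1,1)
2. t=3 → L at (0,3); v=(1,1)
3. t=5 → T at (5,8); v=(1,-1)
4. t=3 → R at (8,5); v=(-1,-1)

Final position: (8,5)
Wall sequence: BLTR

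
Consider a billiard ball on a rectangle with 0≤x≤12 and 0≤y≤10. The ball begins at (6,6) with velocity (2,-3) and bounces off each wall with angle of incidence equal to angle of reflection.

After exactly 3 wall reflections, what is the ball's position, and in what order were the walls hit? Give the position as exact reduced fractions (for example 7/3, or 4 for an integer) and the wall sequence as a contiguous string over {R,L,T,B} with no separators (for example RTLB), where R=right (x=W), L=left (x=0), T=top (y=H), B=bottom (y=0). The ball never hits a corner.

1. t=2 → B at (10,0); v=(2,3)
2. t=1 → R at (12,3); v=(-2,3)
3. t=7/3 → T at (22/3,10); v=(-2,-3)

Final position: (22/3,10)
Wall sequence: BRT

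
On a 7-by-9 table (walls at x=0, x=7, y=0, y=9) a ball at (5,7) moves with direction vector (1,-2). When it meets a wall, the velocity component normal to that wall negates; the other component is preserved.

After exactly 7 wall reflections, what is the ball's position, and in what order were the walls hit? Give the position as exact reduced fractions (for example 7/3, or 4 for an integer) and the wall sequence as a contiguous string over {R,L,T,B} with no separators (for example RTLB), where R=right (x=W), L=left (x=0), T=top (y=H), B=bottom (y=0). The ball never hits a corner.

1. t=2 → R at (7,3); v=(-1,-2)
2. t=3/2 → B at (11/2,0); v=(-1,2)
3. t=9/2 → T at (1,9); v=(-1,-2)
4. t=1 → L at (0,7); v=(1,-2)
5. t=7/2 → B at (7/2,0); v=(1,2)
6. t=7/2 → R at (7,7); v=(-1,2)
7. t=1 → T at (6,9); v=(-1,-2)

Final position: (6,9)
Wall sequence: RBTLBRT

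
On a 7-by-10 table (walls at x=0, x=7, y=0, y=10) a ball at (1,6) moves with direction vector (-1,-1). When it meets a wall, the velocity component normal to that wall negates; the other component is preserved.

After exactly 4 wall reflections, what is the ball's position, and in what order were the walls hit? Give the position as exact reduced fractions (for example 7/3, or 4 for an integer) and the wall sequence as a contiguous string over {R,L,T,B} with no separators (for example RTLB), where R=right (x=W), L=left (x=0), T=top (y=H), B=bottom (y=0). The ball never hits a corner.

1. t=1 → L at (0,5); v=(1,-1)
2. t=5 → B at (5,0); v=(1,1)
3. t=2 → R at (7,2); v=(-1,1)
4. t=7 → L at (0,9); v=(1,1)

Final position: (0,9)
Wall sequence: LBRL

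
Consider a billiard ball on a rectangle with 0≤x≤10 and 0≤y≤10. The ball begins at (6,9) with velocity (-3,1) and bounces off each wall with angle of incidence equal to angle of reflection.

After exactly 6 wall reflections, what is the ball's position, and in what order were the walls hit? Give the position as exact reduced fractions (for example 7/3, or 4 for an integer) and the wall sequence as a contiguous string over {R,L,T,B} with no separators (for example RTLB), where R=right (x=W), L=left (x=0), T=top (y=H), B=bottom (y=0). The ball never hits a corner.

1. t=1 → T at (3,10); v=(-3,-1)
2. t=1 → L at (0,9); v=(3,-1)
3. t=10/3 → R at (10,17/3); v=(-3,-1)
4. t=10/3 → L at (0,7/3); v=(3,-1)
5. t=7/3 → B at (7,0); v=(3,1)
6. t=1 → R at (10,1); v=(-3,1)

Final position: (10,1)
Wall sequence: TLRLBR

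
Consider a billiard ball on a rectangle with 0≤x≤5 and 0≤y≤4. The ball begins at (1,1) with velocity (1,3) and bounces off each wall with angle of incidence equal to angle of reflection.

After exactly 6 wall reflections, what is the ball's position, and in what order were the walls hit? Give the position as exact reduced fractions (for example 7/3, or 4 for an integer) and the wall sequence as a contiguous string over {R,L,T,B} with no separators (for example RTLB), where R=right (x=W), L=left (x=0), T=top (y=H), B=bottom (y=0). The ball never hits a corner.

1. t=1 → T at (2,4); v=(1,-3)
2. t=4/3 → B at (10/3,0); v=(1,3)
3. t=4/3 → T at (14/3,4); v=(1,-3)
4. t=1/3 → R at (5,3); v=(-1,-3)
5. t=1 → B at (4,0); v=(-1,3)
6. t=4/3 → T at (8/3,4); v=(-1,-3)

Final position: (8/3,4)
Wall sequence: TBTRBT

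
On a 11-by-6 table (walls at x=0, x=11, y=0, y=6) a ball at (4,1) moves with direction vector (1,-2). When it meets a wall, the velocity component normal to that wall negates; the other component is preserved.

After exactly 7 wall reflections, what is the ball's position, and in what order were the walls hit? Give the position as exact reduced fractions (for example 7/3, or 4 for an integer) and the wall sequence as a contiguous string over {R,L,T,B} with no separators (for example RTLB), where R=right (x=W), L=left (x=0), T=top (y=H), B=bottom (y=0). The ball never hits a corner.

Final position: (5/2,6)
Wall sequence: BTBRTBT

1. t=1/2 → B at (9/2,0); v=(1,2)
2. t=3 → T at (15/2,6); v=(1,-2)
3. t=3 → B at (21/2,0); v=(1,2)
4. t=1/2 → R at (11,1); v=(-1,2)
5. t=5/2 → T at (17/2,6); v=(-1,-2)
6. t=3 → B at (11/2,0); v=(-1,2)
7. t=3 → T at (5/2,6); v=(-1,-2)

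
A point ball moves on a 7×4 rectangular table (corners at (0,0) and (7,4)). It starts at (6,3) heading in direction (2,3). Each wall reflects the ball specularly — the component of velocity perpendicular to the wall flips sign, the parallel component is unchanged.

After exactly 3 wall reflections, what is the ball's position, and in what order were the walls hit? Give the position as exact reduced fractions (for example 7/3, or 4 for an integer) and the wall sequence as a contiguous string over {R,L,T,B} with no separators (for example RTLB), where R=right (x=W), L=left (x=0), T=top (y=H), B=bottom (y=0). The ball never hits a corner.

1. t=1/3 → T at (20/3,4); v=(2,-3)
2. t=1/6 → R at (7,7/2); v=(-2,-3)
3. t=7/6 → B at (14/3,0); v=(-2,3)

Final position: (14/3,0)
Wall sequence: TRB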